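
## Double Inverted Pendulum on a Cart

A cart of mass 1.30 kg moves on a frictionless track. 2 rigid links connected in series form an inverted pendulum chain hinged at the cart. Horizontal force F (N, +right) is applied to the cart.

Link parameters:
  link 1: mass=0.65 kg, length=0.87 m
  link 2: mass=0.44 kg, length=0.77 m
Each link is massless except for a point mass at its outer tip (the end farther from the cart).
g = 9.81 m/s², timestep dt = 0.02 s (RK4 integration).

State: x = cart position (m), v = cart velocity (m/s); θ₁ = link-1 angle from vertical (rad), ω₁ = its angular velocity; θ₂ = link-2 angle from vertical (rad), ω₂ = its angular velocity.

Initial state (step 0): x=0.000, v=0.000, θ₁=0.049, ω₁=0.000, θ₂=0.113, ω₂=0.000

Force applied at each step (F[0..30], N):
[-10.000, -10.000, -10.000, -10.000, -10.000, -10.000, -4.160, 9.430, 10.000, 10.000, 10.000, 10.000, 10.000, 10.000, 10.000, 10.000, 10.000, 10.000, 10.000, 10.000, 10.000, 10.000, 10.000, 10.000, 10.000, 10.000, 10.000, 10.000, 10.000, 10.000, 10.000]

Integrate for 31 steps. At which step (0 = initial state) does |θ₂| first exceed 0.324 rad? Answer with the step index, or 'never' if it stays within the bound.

apply F[0]=-10.000 → step 1: x=-0.002, v=-0.162, θ₁=0.051, ω₁=0.188, θ₂=0.113, ω₂=0.026
apply F[1]=-10.000 → step 2: x=-0.006, v=-0.324, θ₁=0.057, ω₁=0.377, θ₂=0.114, ω₂=0.050
apply F[2]=-10.000 → step 3: x=-0.015, v=-0.487, θ₁=0.066, ω₁=0.570, θ₂=0.115, ω₂=0.071
apply F[3]=-10.000 → step 4: x=-0.026, v=-0.651, θ₁=0.079, ω₁=0.769, θ₂=0.117, ω₂=0.088
apply F[4]=-10.000 → step 5: x=-0.041, v=-0.818, θ₁=0.097, ω₁=0.975, θ₂=0.119, ω₂=0.099
apply F[5]=-10.000 → step 6: x=-0.059, v=-0.985, θ₁=0.118, ω₁=1.190, θ₂=0.121, ω₂=0.103
apply F[6]=-4.160 → step 7: x=-0.079, v=-1.066, θ₁=0.143, ω₁=1.313, θ₂=0.123, ω₂=0.100
apply F[7]=+9.430 → step 8: x=-0.099, v=-0.946, θ₁=0.169, ω₁=1.215, θ₂=0.125, ω₂=0.087
apply F[8]=+10.000 → step 9: x=-0.117, v=-0.820, θ₁=0.192, ω₁=1.122, θ₂=0.126, ω₂=0.064
apply F[9]=+10.000 → step 10: x=-0.132, v=-0.700, θ₁=0.214, ω₁=1.043, θ₂=0.127, ω₂=0.032
apply F[10]=+10.000 → step 11: x=-0.145, v=-0.583, θ₁=0.234, ω₁=0.977, θ₂=0.127, ω₂=-0.010
apply F[11]=+10.000 → step 12: x=-0.155, v=-0.469, θ₁=0.253, ω₁=0.923, θ₂=0.127, ω₂=-0.060
apply F[12]=+10.000 → step 13: x=-0.164, v=-0.359, θ₁=0.271, ω₁=0.880, θ₂=0.125, ω₂=-0.120
apply F[13]=+10.000 → step 14: x=-0.170, v=-0.252, θ₁=0.288, ω₁=0.848, θ₂=0.122, ω₂=-0.188
apply F[14]=+10.000 → step 15: x=-0.174, v=-0.148, θ₁=0.305, ω₁=0.826, θ₂=0.117, ω₂=-0.265
apply F[15]=+10.000 → step 16: x=-0.176, v=-0.045, θ₁=0.321, ω₁=0.814, θ₂=0.111, ω₂=-0.351
apply F[16]=+10.000 → step 17: x=-0.176, v=0.054, θ₁=0.337, ω₁=0.811, θ₂=0.103, ω₂=-0.446
apply F[17]=+10.000 → step 18: x=-0.174, v=0.152, θ₁=0.354, ω₁=0.817, θ₂=0.093, ω₂=-0.551
apply F[18]=+10.000 → step 19: x=-0.170, v=0.249, θ₁=0.370, ω₁=0.832, θ₂=0.081, ω₂=-0.666
apply F[19]=+10.000 → step 20: x=-0.164, v=0.344, θ₁=0.387, ω₁=0.856, θ₂=0.067, ω₂=-0.790
apply F[20]=+10.000 → step 21: x=-0.156, v=0.437, θ₁=0.404, ω₁=0.886, θ₂=0.050, ω₂=-0.924
apply F[21]=+10.000 → step 22: x=-0.146, v=0.530, θ₁=0.423, ω₁=0.924, θ₂=0.030, ω₂=-1.067
apply F[22]=+10.000 → step 23: x=-0.135, v=0.623, θ₁=0.441, ω₁=0.968, θ₂=0.007, ω₂=-1.220
apply F[23]=+10.000 → step 24: x=-0.121, v=0.715, θ₁=0.461, ω₁=1.018, θ₂=-0.019, ω₂=-1.382
apply F[24]=+10.000 → step 25: x=-0.106, v=0.808, θ₁=0.482, ω₁=1.071, θ₂=-0.049, ω₂=-1.551
apply F[25]=+10.000 → step 26: x=-0.089, v=0.901, θ₁=0.504, ω₁=1.126, θ₂=-0.081, ω₂=-1.727
apply F[26]=+10.000 → step 27: x=-0.070, v=0.995, θ₁=0.527, ω₁=1.183, θ₂=-0.118, ω₂=-1.909
apply F[27]=+10.000 → step 28: x=-0.049, v=1.090, θ₁=0.551, ω₁=1.238, θ₂=-0.158, ω₂=-2.094
apply F[28]=+10.000 → step 29: x=-0.026, v=1.187, θ₁=0.577, ω₁=1.292, θ₂=-0.201, ω₂=-2.283
apply F[29]=+10.000 → step 30: x=-0.002, v=1.285, θ₁=0.603, ω₁=1.341, θ₂=-0.249, ω₂=-2.473
apply F[30]=+10.000 → step 31: x=0.025, v=1.384, θ₁=0.630, ω₁=1.385, θ₂=-0.300, ω₂=-2.664
max |θ₂| = 0.300 ≤ 0.324 over all 32 states.

Answer: never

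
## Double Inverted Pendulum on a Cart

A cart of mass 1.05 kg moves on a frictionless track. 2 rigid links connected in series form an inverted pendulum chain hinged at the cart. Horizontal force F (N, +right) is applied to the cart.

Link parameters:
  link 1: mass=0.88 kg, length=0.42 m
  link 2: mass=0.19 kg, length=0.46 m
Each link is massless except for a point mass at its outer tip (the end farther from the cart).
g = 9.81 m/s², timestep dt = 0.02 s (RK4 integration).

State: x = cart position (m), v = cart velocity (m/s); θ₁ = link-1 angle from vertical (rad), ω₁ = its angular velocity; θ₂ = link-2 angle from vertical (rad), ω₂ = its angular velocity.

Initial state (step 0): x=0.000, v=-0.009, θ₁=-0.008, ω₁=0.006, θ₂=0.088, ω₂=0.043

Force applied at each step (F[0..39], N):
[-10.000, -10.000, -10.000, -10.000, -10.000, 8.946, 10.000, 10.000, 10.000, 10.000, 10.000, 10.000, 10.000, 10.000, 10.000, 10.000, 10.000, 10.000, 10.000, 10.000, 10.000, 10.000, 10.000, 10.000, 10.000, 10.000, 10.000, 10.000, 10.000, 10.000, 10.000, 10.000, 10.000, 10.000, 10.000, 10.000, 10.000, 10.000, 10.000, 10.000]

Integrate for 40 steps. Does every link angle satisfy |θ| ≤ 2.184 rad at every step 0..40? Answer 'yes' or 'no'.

apply F[0]=-10.000 → step 1: x=-0.002, v=-0.198, θ₁=-0.004, ω₁=0.444, θ₂=0.089, ω₂=0.092
apply F[1]=-10.000 → step 2: x=-0.008, v=-0.389, θ₁=0.010, ω₁=0.891, θ₂=0.092, ω₂=0.137
apply F[2]=-10.000 → step 3: x=-0.018, v=-0.583, θ₁=0.032, ω₁=1.356, θ₂=0.095, ω₂=0.172
apply F[3]=-10.000 → step 4: x=-0.031, v=-0.782, θ₁=0.064, ω₁=1.846, θ₂=0.098, ω₂=0.193
apply F[4]=-10.000 → step 5: x=-0.049, v=-0.984, θ₁=0.106, ω₁=2.364, θ₂=0.102, ω₂=0.200
apply F[5]=+8.946 → step 6: x=-0.067, v=-0.836, θ₁=0.151, ω₁=2.077, θ₂=0.106, ω₂=0.188
apply F[6]=+10.000 → step 7: x=-0.082, v=-0.679, θ₁=0.189, ω₁=1.792, θ₂=0.110, ω₂=0.157
apply F[7]=+10.000 → step 8: x=-0.094, v=-0.530, θ₁=0.223, ω₁=1.550, θ₂=0.112, ω₂=0.107
apply F[8]=+10.000 → step 9: x=-0.104, v=-0.388, θ₁=0.251, ω₁=1.346, θ₂=0.114, ω₂=0.040
apply F[9]=+10.000 → step 10: x=-0.110, v=-0.254, θ₁=0.277, ω₁=1.175, θ₂=0.114, ω₂=-0.043
apply F[10]=+10.000 → step 11: x=-0.114, v=-0.125, θ₁=0.299, ω₁=1.033, θ₂=0.112, ω₂=-0.141
apply F[11]=+10.000 → step 12: x=-0.115, v=-0.001, θ₁=0.318, ω₁=0.915, θ₂=0.108, ω₂=-0.253
apply F[12]=+10.000 → step 13: x=-0.114, v=0.119, θ₁=0.335, ω₁=0.818, θ₂=0.102, ω₂=-0.378
apply F[13]=+10.000 → step 14: x=-0.110, v=0.235, θ₁=0.351, ω₁=0.740, θ₂=0.093, ω₂=-0.517
apply F[14]=+10.000 → step 15: x=-0.104, v=0.349, θ₁=0.365, ω₁=0.679, θ₂=0.081, ω₂=-0.669
apply F[15]=+10.000 → step 16: x=-0.096, v=0.460, θ₁=0.378, ω₁=0.632, θ₂=0.066, ω₂=-0.836
apply F[16]=+10.000 → step 17: x=-0.086, v=0.569, θ₁=0.391, ω₁=0.600, θ₂=0.048, ω₂=-1.017
apply F[17]=+10.000 → step 18: x=-0.074, v=0.676, θ₁=0.402, ω₁=0.579, θ₂=0.025, ω₂=-1.214
apply F[18]=+10.000 → step 19: x=-0.059, v=0.782, θ₁=0.414, ω₁=0.569, θ₂=-0.001, ω₂=-1.428
apply F[19]=+10.000 → step 20: x=-0.042, v=0.886, θ₁=0.425, ω₁=0.569, θ₂=-0.032, ω₂=-1.659
apply F[20]=+10.000 → step 21: x=-0.024, v=0.989, θ₁=0.437, ω₁=0.578, θ₂=-0.068, ω₂=-1.909
apply F[21]=+10.000 → step 22: x=-0.003, v=1.092, θ₁=0.448, ω₁=0.594, θ₂=-0.108, ω₂=-2.178
apply F[22]=+10.000 → step 23: x=0.020, v=1.194, θ₁=0.460, ω₁=0.616, θ₂=-0.155, ω₂=-2.467
apply F[23]=+10.000 → step 24: x=0.045, v=1.296, θ₁=0.473, ω₁=0.641, θ₂=-0.207, ω₂=-2.775
apply F[24]=+10.000 → step 25: x=0.072, v=1.397, θ₁=0.486, ω₁=0.668, θ₂=-0.266, ω₂=-3.103
apply F[25]=+10.000 → step 26: x=0.101, v=1.499, θ₁=0.500, ω₁=0.694, θ₂=-0.331, ω₂=-3.449
apply F[26]=+10.000 → step 27: x=0.132, v=1.600, θ₁=0.514, ω₁=0.716, θ₂=-0.404, ω₂=-3.814
apply F[27]=+10.000 → step 28: x=0.165, v=1.702, θ₁=0.528, ω₁=0.730, θ₂=-0.484, ω₂=-4.195
apply F[28]=+10.000 → step 29: x=0.200, v=1.803, θ₁=0.543, ω₁=0.733, θ₂=-0.572, ω₂=-4.593
apply F[29]=+10.000 → step 30: x=0.237, v=1.903, θ₁=0.557, ω₁=0.723, θ₂=-0.668, ω₂=-5.005
apply F[30]=+10.000 → step 31: x=0.276, v=2.001, θ₁=0.572, ω₁=0.696, θ₂=-0.772, ω₂=-5.432
apply F[31]=+10.000 → step 32: x=0.317, v=2.098, θ₁=0.585, ω₁=0.651, θ₂=-0.885, ω₂=-5.872
apply F[32]=+10.000 → step 33: x=0.360, v=2.190, θ₁=0.598, ω₁=0.587, θ₂=-1.007, ω₂=-6.327
apply F[33]=+10.000 → step 34: x=0.405, v=2.278, θ₁=0.609, ω₁=0.505, θ₂=-1.138, ω₂=-6.795
apply F[34]=+10.000 → step 35: x=0.451, v=2.358, θ₁=0.618, ω₁=0.408, θ₂=-1.279, ω₂=-7.274
apply F[35]=+10.000 → step 36: x=0.499, v=2.430, θ₁=0.625, ω₁=0.302, θ₂=-1.429, ω₂=-7.760
apply F[36]=+10.000 → step 37: x=0.548, v=2.491, θ₁=0.630, ω₁=0.199, θ₂=-1.589, ω₂=-8.243
apply F[37]=+10.000 → step 38: x=0.598, v=2.539, θ₁=0.633, ω₁=0.115, θ₂=-1.759, ω₂=-8.707
apply F[38]=+10.000 → step 39: x=0.650, v=2.572, θ₁=0.635, ω₁=0.074, θ₂=-1.937, ω₂=-9.126
apply F[39]=+10.000 → step 40: x=0.701, v=2.592, θ₁=0.636, ω₁=0.101, θ₂=-2.124, ω₂=-9.467
Max |angle| over trajectory = 2.124 rad; bound = 2.184 → within bound.

Answer: yes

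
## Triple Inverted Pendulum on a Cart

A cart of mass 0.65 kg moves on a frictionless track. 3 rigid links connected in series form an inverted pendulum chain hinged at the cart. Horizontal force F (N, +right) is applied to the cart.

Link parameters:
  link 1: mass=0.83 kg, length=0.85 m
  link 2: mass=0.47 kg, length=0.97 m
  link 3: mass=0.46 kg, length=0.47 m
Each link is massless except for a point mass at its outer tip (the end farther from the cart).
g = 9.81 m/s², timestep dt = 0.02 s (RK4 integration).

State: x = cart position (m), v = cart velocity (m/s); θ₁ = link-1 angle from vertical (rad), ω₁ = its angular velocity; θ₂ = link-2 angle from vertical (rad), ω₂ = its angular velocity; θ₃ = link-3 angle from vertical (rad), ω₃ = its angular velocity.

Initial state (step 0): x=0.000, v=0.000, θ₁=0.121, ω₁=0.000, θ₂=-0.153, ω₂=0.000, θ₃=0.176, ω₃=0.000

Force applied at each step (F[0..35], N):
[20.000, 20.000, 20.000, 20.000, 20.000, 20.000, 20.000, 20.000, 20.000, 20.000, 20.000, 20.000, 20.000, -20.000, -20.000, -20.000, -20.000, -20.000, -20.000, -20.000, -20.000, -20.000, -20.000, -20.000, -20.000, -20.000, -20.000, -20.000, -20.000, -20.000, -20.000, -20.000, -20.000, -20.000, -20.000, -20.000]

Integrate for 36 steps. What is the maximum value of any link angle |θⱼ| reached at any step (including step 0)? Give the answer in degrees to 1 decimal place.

Answer: 284.8°

Derivation:
apply F[0]=+20.000 → step 1: x=0.005, v=0.542, θ₁=0.116, ω₁=-0.531, θ₂=-0.155, ω₂=-0.199, θ₃=0.179, ω₃=0.286
apply F[1]=+20.000 → step 2: x=0.022, v=1.094, θ₁=0.100, ω₁=-1.084, θ₂=-0.161, ω₂=-0.384, θ₃=0.187, ω₃=0.561
apply F[2]=+20.000 → step 3: x=0.049, v=1.666, θ₁=0.072, ω₁=-1.679, θ₂=-0.170, ω₂=-0.540, θ₃=0.201, ω₃=0.808
apply F[3]=+20.000 → step 4: x=0.089, v=2.261, θ₁=0.032, ω₁=-2.330, θ₂=-0.182, ω₂=-0.649, θ₃=0.219, ω₃=0.998
apply F[4]=+20.000 → step 5: x=0.140, v=2.874, θ₁=-0.022, ω₁=-3.036, θ₂=-0.196, ω₂=-0.694, θ₃=0.240, ω₃=1.086
apply F[5]=+20.000 → step 6: x=0.203, v=3.482, θ₁=-0.090, ω₁=-3.770, θ₂=-0.209, ω₂=-0.665, θ₃=0.262, ω₃=1.012
apply F[6]=+20.000 → step 7: x=0.279, v=4.041, θ₁=-0.172, ω₁=-4.467, θ₂=-0.222, ω₂=-0.575, θ₃=0.279, ω₃=0.725
apply F[7]=+20.000 → step 8: x=0.364, v=4.498, θ₁=-0.267, ω₁=-5.044, θ₂=-0.232, ω₂=-0.466, θ₃=0.289, ω₃=0.224
apply F[8]=+20.000 → step 9: x=0.458, v=4.820, θ₁=-0.373, ω₁=-5.443, θ₂=-0.241, ω₂=-0.394, θ₃=0.287, ω₃=-0.427
apply F[9]=+20.000 → step 10: x=0.556, v=5.015, θ₁=-0.484, ω₁=-5.667, θ₂=-0.249, ω₂=-0.396, θ₃=0.272, ω₃=-1.128
apply F[10]=+20.000 → step 11: x=0.658, v=5.112, θ₁=-0.598, ω₁=-5.763, θ₂=-0.257, ω₂=-0.482, θ₃=0.242, ω₃=-1.800
apply F[11]=+20.000 → step 12: x=0.760, v=5.145, θ₁=-0.714, ω₁=-5.779, θ₂=-0.268, ω₂=-0.640, θ₃=0.200, ω₃=-2.402
apply F[12]=+20.000 → step 13: x=0.863, v=5.137, θ₁=-0.829, ω₁=-5.756, θ₂=-0.283, ω₂=-0.856, θ₃=0.147, ω₃=-2.924
apply F[13]=-20.000 → step 14: x=0.960, v=4.553, θ₁=-0.942, ω₁=-5.491, θ₂=-0.300, ω₂=-0.817, θ₃=0.088, ω₃=-2.943
apply F[14]=-20.000 → step 15: x=1.046, v=4.009, θ₁=-1.050, ω₁=-5.337, θ₂=-0.316, ω₂=-0.759, θ₃=0.029, ω₃=-2.942
apply F[15]=-20.000 → step 16: x=1.121, v=3.486, θ₁=-1.156, ω₁=-5.269, θ₂=-0.330, ω₂=-0.688, θ₃=-0.029, ω₃=-2.936
apply F[16]=-20.000 → step 17: x=1.185, v=2.969, θ₁=-1.261, ω₁=-5.273, θ₂=-0.343, ω₂=-0.612, θ₃=-0.088, ω₃=-2.932
apply F[17]=-20.000 → step 18: x=1.239, v=2.448, θ₁=-1.367, ω₁=-5.339, θ₂=-0.355, ω₂=-0.538, θ₃=-0.147, ω₃=-2.933
apply F[18]=-20.000 → step 19: x=1.283, v=1.910, θ₁=-1.475, ω₁=-5.466, θ₂=-0.365, ω₂=-0.474, θ₃=-0.206, ω₃=-2.938
apply F[19]=-20.000 → step 20: x=1.316, v=1.347, θ₁=-1.586, ω₁=-5.654, θ₂=-0.374, ω₂=-0.428, θ₃=-0.264, ω₃=-2.945
apply F[20]=-20.000 → step 21: x=1.337, v=0.746, θ₁=-1.702, ω₁=-5.912, θ₂=-0.382, ω₂=-0.412, θ₃=-0.323, ω₃=-2.952
apply F[21]=-20.000 → step 22: x=1.345, v=0.093, θ₁=-1.823, ω₁=-6.255, θ₂=-0.391, ω₂=-0.440, θ₃=-0.382, ω₃=-2.955
apply F[22]=-20.000 → step 23: x=1.340, v=-0.630, θ₁=-1.953, ω₁=-6.708, θ₂=-0.400, ω₂=-0.533, θ₃=-0.441, ω₃=-2.953
apply F[23]=-20.000 → step 24: x=1.319, v=-1.451, θ₁=-2.092, ω₁=-7.313, θ₂=-0.413, ω₂=-0.721, θ₃=-0.501, ω₃=-2.949
apply F[24]=-20.000 → step 25: x=1.281, v=-2.411, θ₁=-2.247, ω₁=-8.144, θ₂=-0.430, ω₂=-1.059, θ₃=-0.559, ω₃=-2.950
apply F[25]=-20.000 → step 26: x=1.221, v=-3.578, θ₁=-2.420, ω₁=-9.327, θ₂=-0.456, ω₂=-1.644, θ₃=-0.619, ω₃=-2.985
apply F[26]=-20.000 → step 27: x=1.136, v=-5.044, θ₁=-2.623, ω₁=-11.085, θ₂=-0.499, ω₂=-2.682, θ₃=-0.680, ω₃=-3.124
apply F[27]=-20.000 → step 28: x=1.017, v=-6.828, θ₁=-2.870, ω₁=-13.682, θ₂=-0.570, ω₂=-4.602, θ₃=-0.746, ω₃=-3.541
apply F[28]=-20.000 → step 29: x=0.865, v=-8.149, θ₁=-3.173, ω₁=-16.429, θ₂=-0.692, ω₂=-7.894, θ₃=-0.825, ω₃=-4.414
apply F[29]=-20.000 → step 30: x=0.708, v=-7.285, θ₁=-3.507, ω₁=-16.481, θ₂=-0.886, ω₂=-11.239, θ₃=-0.920, ω₃=-4.992
apply F[30]=-20.000 → step 31: x=0.579, v=-5.666, θ₁=-3.820, ω₁=-14.782, θ₂=-1.130, ω₂=-12.961, θ₃=-1.020, ω₃=-5.047
apply F[31]=-20.000 → step 32: x=0.477, v=-4.626, θ₁=-4.100, ω₁=-13.264, θ₂=-1.397, ω₂=-13.555, θ₃=-1.127, ω₃=-5.796
apply F[32]=-20.000 → step 33: x=0.390, v=-4.076, θ₁=-4.353, ω₁=-12.029, θ₂=-1.669, ω₂=-13.539, θ₃=-1.259, ω₃=-7.599
apply F[33]=-20.000 → step 34: x=0.312, v=-3.842, θ₁=-4.582, ω₁=-10.904, θ₂=-1.936, ω₂=-13.143, θ₃=-1.436, ω₃=-10.167
apply F[34]=-20.000 → step 35: x=0.235, v=-3.860, θ₁=-4.789, ω₁=-9.746, θ₂=-2.192, ω₂=-12.447, θ₃=-1.668, ω₃=-13.107
apply F[35]=-20.000 → step 36: x=0.155, v=-4.133, θ₁=-4.971, ω₁=-8.415, θ₂=-2.432, ω₂=-11.482, θ₃=-1.960, ω₃=-16.076
Max |angle| over trajectory = 4.971 rad = 284.8°.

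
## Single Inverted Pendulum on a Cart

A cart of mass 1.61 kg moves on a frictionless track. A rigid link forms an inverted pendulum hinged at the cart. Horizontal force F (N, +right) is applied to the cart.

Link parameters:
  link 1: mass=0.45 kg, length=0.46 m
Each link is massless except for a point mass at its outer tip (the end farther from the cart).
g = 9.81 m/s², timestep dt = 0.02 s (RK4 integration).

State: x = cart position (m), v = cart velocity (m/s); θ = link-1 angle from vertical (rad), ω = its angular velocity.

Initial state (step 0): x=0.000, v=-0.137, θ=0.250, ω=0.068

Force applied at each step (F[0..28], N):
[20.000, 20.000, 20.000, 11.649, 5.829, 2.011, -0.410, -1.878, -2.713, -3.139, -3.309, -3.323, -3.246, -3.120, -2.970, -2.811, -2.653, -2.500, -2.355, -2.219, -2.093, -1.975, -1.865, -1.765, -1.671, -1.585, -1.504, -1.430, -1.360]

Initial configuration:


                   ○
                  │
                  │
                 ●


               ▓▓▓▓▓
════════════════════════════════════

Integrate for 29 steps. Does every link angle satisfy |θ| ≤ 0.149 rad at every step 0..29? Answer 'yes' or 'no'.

apply F[0]=+20.000 → step 1: x=-0.000, v=0.094, θ=0.248, ω=-0.314
apply F[1]=+20.000 → step 2: x=0.004, v=0.326, θ=0.237, ω=-0.701
apply F[2]=+20.000 → step 3: x=0.013, v=0.560, θ=0.219, ω=-1.098
apply F[3]=+11.649 → step 4: x=0.025, v=0.693, θ=0.196, ω=-1.293
apply F[4]=+5.829 → step 5: x=0.040, v=0.756, θ=0.169, ω=-1.350
apply F[5]=+2.011 → step 6: x=0.055, v=0.773, θ=0.142, ω=-1.321
apply F[6]=-0.410 → step 7: x=0.070, v=0.761, θ=0.117, ω=-1.241
apply F[7]=-1.878 → step 8: x=0.085, v=0.733, θ=0.093, ω=-1.134
apply F[8]=-2.713 → step 9: x=0.099, v=0.695, θ=0.072, ω=-1.017
apply F[9]=-3.139 → step 10: x=0.113, v=0.653, θ=0.052, ω=-0.899
apply F[10]=-3.309 → step 11: x=0.126, v=0.609, θ=0.036, ω=-0.787
apply F[11]=-3.323 → step 12: x=0.137, v=0.566, θ=0.021, ω=-0.682
apply F[12]=-3.246 → step 13: x=0.148, v=0.525, θ=0.008, ω=-0.586
apply F[13]=-3.120 → step 14: x=0.158, v=0.486, θ=-0.003, ω=-0.500
apply F[14]=-2.970 → step 15: x=0.168, v=0.450, θ=-0.012, ω=-0.424
apply F[15]=-2.811 → step 16: x=0.176, v=0.416, θ=-0.020, ω=-0.357
apply F[16]=-2.653 → step 17: x=0.184, v=0.384, θ=-0.026, ω=-0.298
apply F[17]=-2.500 → step 18: x=0.192, v=0.355, θ=-0.032, ω=-0.246
apply F[18]=-2.355 → step 19: x=0.199, v=0.327, θ=-0.036, ω=-0.201
apply F[19]=-2.219 → step 20: x=0.205, v=0.302, θ=-0.040, ω=-0.162
apply F[20]=-2.093 → step 21: x=0.211, v=0.278, θ=-0.043, ω=-0.128
apply F[21]=-1.975 → step 22: x=0.216, v=0.256, θ=-0.045, ω=-0.098
apply F[22]=-1.865 → step 23: x=0.221, v=0.235, θ=-0.047, ω=-0.073
apply F[23]=-1.765 → step 24: x=0.225, v=0.216, θ=-0.048, ω=-0.051
apply F[24]=-1.671 → step 25: x=0.230, v=0.198, θ=-0.049, ω=-0.032
apply F[25]=-1.585 → step 26: x=0.233, v=0.181, θ=-0.049, ω=-0.016
apply F[26]=-1.504 → step 27: x=0.237, v=0.165, θ=-0.049, ω=-0.003
apply F[27]=-1.430 → step 28: x=0.240, v=0.150, θ=-0.049, ω=0.009
apply F[28]=-1.360 → step 29: x=0.243, v=0.136, θ=-0.049, ω=0.019
Max |angle| over trajectory = 0.250 rad; bound = 0.149 → exceeded.

Answer: no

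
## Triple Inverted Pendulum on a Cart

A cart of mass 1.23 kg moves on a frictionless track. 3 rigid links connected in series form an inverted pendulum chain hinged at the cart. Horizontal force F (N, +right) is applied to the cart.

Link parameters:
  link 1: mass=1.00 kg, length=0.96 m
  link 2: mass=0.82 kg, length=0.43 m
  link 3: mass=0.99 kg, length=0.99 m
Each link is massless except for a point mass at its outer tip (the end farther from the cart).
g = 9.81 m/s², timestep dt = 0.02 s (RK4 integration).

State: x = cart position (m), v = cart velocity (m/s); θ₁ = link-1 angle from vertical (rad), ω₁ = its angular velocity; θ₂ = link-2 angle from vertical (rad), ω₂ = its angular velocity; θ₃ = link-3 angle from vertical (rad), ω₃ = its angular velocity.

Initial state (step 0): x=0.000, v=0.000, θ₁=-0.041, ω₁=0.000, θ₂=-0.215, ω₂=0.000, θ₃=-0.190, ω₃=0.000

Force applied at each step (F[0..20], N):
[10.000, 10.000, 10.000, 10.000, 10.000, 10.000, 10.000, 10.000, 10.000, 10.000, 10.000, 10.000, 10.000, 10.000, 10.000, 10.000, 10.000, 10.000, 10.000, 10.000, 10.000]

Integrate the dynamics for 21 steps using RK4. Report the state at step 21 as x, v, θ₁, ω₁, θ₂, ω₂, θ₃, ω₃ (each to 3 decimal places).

Answer: x=0.775, v=3.051, θ₁=-0.821, ω₁=-3.909, θ₂=-0.863, ω₂=-1.116, θ₃=-0.147, ω₃=-0.389

Derivation:
apply F[0]=+10.000 → step 1: x=0.002, v=0.180, θ₁=-0.042, ω₁=-0.138, θ₂=-0.217, ω₂=-0.215, θ₃=-0.190, ω₃=0.010
apply F[1]=+10.000 → step 2: x=0.007, v=0.360, θ₁=-0.047, ω₁=-0.277, θ₂=-0.224, ω₂=-0.432, θ₃=-0.190, ω₃=0.022
apply F[2]=+10.000 → step 3: x=0.016, v=0.542, θ₁=-0.053, ω₁=-0.420, θ₂=-0.234, ω₂=-0.651, θ₃=-0.189, ω₃=0.037
apply F[3]=+10.000 → step 4: x=0.029, v=0.727, θ₁=-0.063, ω₁=-0.569, θ₂=-0.250, ω₂=-0.874, θ₃=-0.188, ω₃=0.056
apply F[4]=+10.000 → step 5: x=0.045, v=0.915, θ₁=-0.076, ω₁=-0.724, θ₂=-0.269, ω₂=-1.100, θ₃=-0.187, ω₃=0.080
apply F[5]=+10.000 → step 6: x=0.065, v=1.106, θ₁=-0.092, ω₁=-0.888, θ₂=-0.294, ω₂=-1.326, θ₃=-0.185, ω₃=0.110
apply F[6]=+10.000 → step 7: x=0.090, v=1.299, θ₁=-0.112, ω₁=-1.061, θ₂=-0.322, ω₂=-1.548, θ₃=-0.182, ω₃=0.144
apply F[7]=+10.000 → step 8: x=0.117, v=1.495, θ₁=-0.135, ω₁=-1.246, θ₂=-0.356, ω₂=-1.759, θ₃=-0.179, ω₃=0.181
apply F[8]=+10.000 → step 9: x=0.149, v=1.691, θ₁=-0.162, ω₁=-1.442, θ₂=-0.393, ω₂=-1.951, θ₃=-0.175, ω₃=0.218
apply F[9]=+10.000 → step 10: x=0.185, v=1.886, θ₁=-0.193, ω₁=-1.650, θ₂=-0.433, ω₂=-2.113, θ₃=-0.170, ω₃=0.251
apply F[10]=+10.000 → step 11: x=0.225, v=2.076, θ₁=-0.228, ω₁=-1.868, θ₂=-0.477, ω₂=-2.235, θ₃=-0.165, ω₃=0.276
apply F[11]=+10.000 → step 12: x=0.268, v=2.259, θ₁=-0.267, ω₁=-2.094, θ₂=-0.522, ω₂=-2.309, θ₃=-0.159, ω₃=0.290
apply F[12]=+10.000 → step 13: x=0.315, v=2.431, θ₁=-0.312, ω₁=-2.325, θ₂=-0.569, ω₂=-2.330, θ₃=-0.154, ω₃=0.287
apply F[13]=+10.000 → step 14: x=0.365, v=2.588, θ₁=-0.360, ω₁=-2.558, θ₂=-0.615, ω₂=-2.295, θ₃=-0.148, ω₃=0.267
apply F[14]=+10.000 → step 15: x=0.418, v=2.728, θ₁=-0.414, ω₁=-2.787, θ₂=-0.660, ω₂=-2.207, θ₃=-0.143, ω₃=0.227
apply F[15]=+10.000 → step 16: x=0.474, v=2.846, θ₁=-0.472, ω₁=-3.009, θ₂=-0.703, ω₂=-2.073, θ₃=-0.139, ω₃=0.167
apply F[16]=+10.000 → step 17: x=0.532, v=2.941, θ₁=-0.534, ω₁=-3.221, θ₂=-0.743, ω₂=-1.902, θ₃=-0.137, ω₃=0.088
apply F[17]=+10.000 → step 18: x=0.592, v=3.010, θ₁=-0.601, ω₁=-3.418, θ₂=-0.779, ω₂=-1.707, θ₃=-0.136, ω₃=-0.008
apply F[18]=+10.000 → step 19: x=0.652, v=3.051, θ₁=-0.671, ω₁=-3.599, θ₂=-0.811, ω₂=-1.502, θ₃=-0.137, ω₃=-0.121
apply F[19]=+10.000 → step 20: x=0.714, v=3.065, θ₁=-0.744, ω₁=-3.762, θ₂=-0.839, ω₂=-1.300, θ₃=-0.141, ω₃=-0.249
apply F[20]=+10.000 → step 21: x=0.775, v=3.051, θ₁=-0.821, ω₁=-3.909, θ₂=-0.863, ω₂=-1.116, θ₃=-0.147, ω₃=-0.389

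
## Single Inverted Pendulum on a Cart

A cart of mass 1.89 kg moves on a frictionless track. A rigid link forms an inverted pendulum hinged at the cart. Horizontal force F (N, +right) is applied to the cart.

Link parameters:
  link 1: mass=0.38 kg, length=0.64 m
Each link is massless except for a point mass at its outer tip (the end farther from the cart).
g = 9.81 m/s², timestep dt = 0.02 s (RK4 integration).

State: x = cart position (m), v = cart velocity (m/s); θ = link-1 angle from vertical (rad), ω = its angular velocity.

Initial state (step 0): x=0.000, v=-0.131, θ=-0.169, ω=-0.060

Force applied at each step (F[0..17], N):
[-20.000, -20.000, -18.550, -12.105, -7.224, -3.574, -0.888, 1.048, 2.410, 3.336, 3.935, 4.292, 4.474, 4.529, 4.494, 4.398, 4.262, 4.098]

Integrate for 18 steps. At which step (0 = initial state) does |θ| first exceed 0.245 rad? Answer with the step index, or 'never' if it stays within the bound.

apply F[0]=-20.000 → step 1: x=-0.005, v=-0.335, θ=-0.168, ω=0.203
apply F[1]=-20.000 → step 2: x=-0.013, v=-0.539, θ=-0.161, ω=0.467
apply F[2]=-18.550 → step 3: x=-0.026, v=-0.729, θ=-0.149, ω=0.712
apply F[3]=-12.105 → step 4: x=-0.042, v=-0.851, θ=-0.133, ω=0.858
apply F[4]=-7.224 → step 5: x=-0.060, v=-0.923, θ=-0.116, ω=0.931
apply F[5]=-3.574 → step 6: x=-0.078, v=-0.956, θ=-0.097, ω=0.951
apply F[6]=-0.888 → step 7: x=-0.098, v=-0.963, θ=-0.078, ω=0.934
apply F[7]=+1.048 → step 8: x=-0.117, v=-0.949, θ=-0.060, ω=0.892
apply F[8]=+2.410 → step 9: x=-0.135, v=-0.922, θ=-0.042, ω=0.834
apply F[9]=+3.336 → step 10: x=-0.153, v=-0.885, θ=-0.026, ω=0.766
apply F[10]=+3.935 → step 11: x=-0.171, v=-0.843, θ=-0.012, ω=0.694
apply F[11]=+4.292 → step 12: x=-0.187, v=-0.797, θ=0.001, ω=0.621
apply F[12]=+4.474 → step 13: x=-0.203, v=-0.750, θ=0.013, ω=0.550
apply F[13]=+4.529 → step 14: x=-0.217, v=-0.703, θ=0.023, ω=0.482
apply F[14]=+4.494 → step 15: x=-0.231, v=-0.656, θ=0.032, ω=0.418
apply F[15]=+4.398 → step 16: x=-0.243, v=-0.611, θ=0.040, ω=0.358
apply F[16]=+4.262 → step 17: x=-0.255, v=-0.568, θ=0.047, ω=0.304
apply F[17]=+4.098 → step 18: x=-0.266, v=-0.526, θ=0.052, ω=0.254
max |θ| = 0.169 ≤ 0.245 over all 19 states.

Answer: never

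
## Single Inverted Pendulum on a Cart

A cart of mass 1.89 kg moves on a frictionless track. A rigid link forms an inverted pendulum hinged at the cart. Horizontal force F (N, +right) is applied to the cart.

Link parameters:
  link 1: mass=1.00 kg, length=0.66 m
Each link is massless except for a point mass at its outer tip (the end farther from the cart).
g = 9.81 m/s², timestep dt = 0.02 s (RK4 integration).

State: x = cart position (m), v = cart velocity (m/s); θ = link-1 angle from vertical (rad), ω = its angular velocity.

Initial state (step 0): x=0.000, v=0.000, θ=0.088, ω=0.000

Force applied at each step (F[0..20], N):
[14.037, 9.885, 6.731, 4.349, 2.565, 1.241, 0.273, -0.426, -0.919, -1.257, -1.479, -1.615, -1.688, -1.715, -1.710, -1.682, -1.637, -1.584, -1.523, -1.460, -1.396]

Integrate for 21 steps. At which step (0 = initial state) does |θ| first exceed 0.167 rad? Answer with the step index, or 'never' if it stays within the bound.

apply F[0]=+14.037 → step 1: x=0.001, v=0.139, θ=0.086, ω=-0.184
apply F[1]=+9.885 → step 2: x=0.005, v=0.235, θ=0.081, ω=-0.303
apply F[2]=+6.731 → step 3: x=0.010, v=0.298, θ=0.075, ω=-0.375
apply F[3]=+4.349 → step 4: x=0.017, v=0.336, θ=0.067, ω=-0.413
apply F[4]=+2.565 → step 5: x=0.024, v=0.357, θ=0.058, ω=-0.425
apply F[5]=+1.241 → step 6: x=0.031, v=0.365, θ=0.050, ω=-0.421
apply F[6]=+0.273 → step 7: x=0.038, v=0.363, θ=0.042, ω=-0.405
apply F[7]=-0.426 → step 8: x=0.045, v=0.354, θ=0.034, ω=-0.381
apply F[8]=-0.919 → step 9: x=0.052, v=0.342, θ=0.026, ω=-0.353
apply F[9]=-1.257 → step 10: x=0.059, v=0.326, θ=0.020, ω=-0.322
apply F[10]=-1.479 → step 11: x=0.065, v=0.309, θ=0.014, ω=-0.291
apply F[11]=-1.615 → step 12: x=0.071, v=0.290, θ=0.008, ω=-0.260
apply F[12]=-1.688 → step 13: x=0.077, v=0.272, θ=0.003, ω=-0.230
apply F[13]=-1.715 → step 14: x=0.082, v=0.254, θ=-0.001, ω=-0.203
apply F[14]=-1.710 → step 15: x=0.087, v=0.236, θ=-0.005, ω=-0.177
apply F[15]=-1.682 → step 16: x=0.092, v=0.219, θ=-0.008, ω=-0.153
apply F[16]=-1.637 → step 17: x=0.096, v=0.203, θ=-0.011, ω=-0.131
apply F[17]=-1.584 → step 18: x=0.100, v=0.187, θ=-0.014, ω=-0.111
apply F[18]=-1.523 → step 19: x=0.103, v=0.172, θ=-0.016, ω=-0.093
apply F[19]=-1.460 → step 20: x=0.107, v=0.159, θ=-0.017, ω=-0.077
apply F[20]=-1.396 → step 21: x=0.110, v=0.146, θ=-0.019, ω=-0.063
max |θ| = 0.088 ≤ 0.167 over all 22 states.

Answer: never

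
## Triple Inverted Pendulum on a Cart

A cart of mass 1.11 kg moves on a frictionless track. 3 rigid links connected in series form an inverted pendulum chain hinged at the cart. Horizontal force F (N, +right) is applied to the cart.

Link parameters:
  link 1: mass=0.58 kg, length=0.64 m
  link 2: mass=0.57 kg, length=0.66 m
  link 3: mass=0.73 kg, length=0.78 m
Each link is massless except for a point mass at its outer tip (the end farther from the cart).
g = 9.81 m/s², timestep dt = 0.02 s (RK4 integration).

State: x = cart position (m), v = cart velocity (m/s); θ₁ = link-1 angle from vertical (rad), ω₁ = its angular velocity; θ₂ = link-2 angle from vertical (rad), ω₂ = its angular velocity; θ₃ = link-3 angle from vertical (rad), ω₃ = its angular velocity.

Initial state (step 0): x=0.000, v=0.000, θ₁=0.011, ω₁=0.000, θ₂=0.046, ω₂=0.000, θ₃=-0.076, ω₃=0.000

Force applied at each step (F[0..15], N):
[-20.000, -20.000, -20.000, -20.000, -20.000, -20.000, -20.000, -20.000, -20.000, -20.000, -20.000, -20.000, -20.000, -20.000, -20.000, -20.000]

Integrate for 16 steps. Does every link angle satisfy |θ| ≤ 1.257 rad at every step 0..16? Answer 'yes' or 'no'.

apply F[0]=-20.000 → step 1: x=-0.004, v=-0.364, θ₁=0.017, ω₁=0.552, θ₂=0.047, ω₂=0.075, θ₃=-0.077, ω₃=-0.066
apply F[1]=-20.000 → step 2: x=-0.015, v=-0.732, θ₁=0.033, ω₁=1.118, θ₂=0.049, ω₂=0.137, θ₃=-0.079, ω₃=-0.130
apply F[2]=-20.000 → step 3: x=-0.033, v=-1.104, θ₁=0.061, ω₁=1.711, θ₂=0.052, ω₂=0.178, θ₃=-0.082, ω₃=-0.187
apply F[3]=-20.000 → step 4: x=-0.059, v=-1.479, θ₁=0.102, ω₁=2.329, θ₂=0.056, ω₂=0.193, θ₃=-0.086, ω₃=-0.230
apply F[4]=-20.000 → step 5: x=-0.092, v=-1.851, θ₁=0.155, ω₁=2.956, θ₂=0.060, ω₂=0.190, θ₃=-0.091, ω₃=-0.254
apply F[5]=-20.000 → step 6: x=-0.133, v=-2.207, θ₁=0.220, ω₁=3.556, θ₂=0.063, ω₂=0.194, θ₃=-0.096, ω₃=-0.249
apply F[6]=-20.000 → step 7: x=-0.180, v=-2.535, θ₁=0.296, ω₁=4.080, θ₂=0.068, ω₂=0.243, θ₃=-0.101, ω₃=-0.215
apply F[7]=-20.000 → step 8: x=-0.234, v=-2.825, θ₁=0.382, ω₁=4.496, θ₂=0.074, ω₂=0.367, θ₃=-0.104, ω₃=-0.154
apply F[8]=-20.000 → step 9: x=-0.293, v=-3.074, θ₁=0.475, ω₁=4.800, θ₂=0.083, ω₂=0.583, θ₃=-0.107, ω₃=-0.075
apply F[9]=-20.000 → step 10: x=-0.357, v=-3.286, θ₁=0.574, ω₁=5.007, θ₂=0.098, ω₂=0.885, θ₃=-0.107, ω₃=0.015
apply F[10]=-20.000 → step 11: x=-0.424, v=-3.467, θ₁=0.675, ω₁=5.141, θ₂=0.119, ω₂=1.261, θ₃=-0.106, ω₃=0.114
apply F[11]=-20.000 → step 12: x=-0.495, v=-3.622, θ₁=0.779, ω₁=5.218, θ₂=0.148, ω₂=1.692, θ₃=-0.103, ω₃=0.222
apply F[12]=-20.000 → step 13: x=-0.569, v=-3.755, θ₁=0.884, ω₁=5.252, θ₂=0.187, ω₂=2.166, θ₃=-0.097, ω₃=0.341
apply F[13]=-20.000 → step 14: x=-0.645, v=-3.869, θ₁=0.989, ω₁=5.246, θ₂=0.235, ω₂=2.670, θ₃=-0.089, ω₃=0.476
apply F[14]=-20.000 → step 15: x=-0.724, v=-3.965, θ₁=1.093, ω₁=5.200, θ₂=0.294, ω₂=3.193, θ₃=-0.078, ω₃=0.632
apply F[15]=-20.000 → step 16: x=-0.804, v=-4.047, θ₁=1.196, ω₁=5.114, θ₂=0.363, ω₂=3.723, θ₃=-0.063, ω₃=0.818
Max |angle| over trajectory = 1.196 rad; bound = 1.257 → within bound.

Answer: yes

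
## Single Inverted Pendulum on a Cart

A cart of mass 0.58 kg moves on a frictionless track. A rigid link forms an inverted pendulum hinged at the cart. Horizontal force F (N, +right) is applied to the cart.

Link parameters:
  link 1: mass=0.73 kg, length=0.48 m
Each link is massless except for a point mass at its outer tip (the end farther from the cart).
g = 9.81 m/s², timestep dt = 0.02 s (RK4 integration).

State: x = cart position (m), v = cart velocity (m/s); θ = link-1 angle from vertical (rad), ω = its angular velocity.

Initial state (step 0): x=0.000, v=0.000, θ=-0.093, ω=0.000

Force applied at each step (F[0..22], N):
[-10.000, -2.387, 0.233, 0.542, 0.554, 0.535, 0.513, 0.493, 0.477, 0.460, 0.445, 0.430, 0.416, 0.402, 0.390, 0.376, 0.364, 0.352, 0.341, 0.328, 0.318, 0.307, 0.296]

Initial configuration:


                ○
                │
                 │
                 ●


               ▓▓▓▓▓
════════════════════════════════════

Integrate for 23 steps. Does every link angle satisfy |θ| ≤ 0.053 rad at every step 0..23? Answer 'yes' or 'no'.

apply F[0]=-10.000 → step 1: x=-0.003, v=-0.319, θ=-0.087, ω=0.625
apply F[1]=-2.387 → step 2: x=-0.010, v=-0.382, θ=-0.073, ω=0.722
apply F[2]=+0.233 → step 3: x=-0.018, v=-0.358, θ=-0.060, ω=0.646
apply F[3]=+0.542 → step 4: x=-0.024, v=-0.326, θ=-0.048, ω=0.558
apply F[4]=+0.554 → step 5: x=-0.031, v=-0.297, θ=-0.037, ω=0.480
apply F[5]=+0.535 → step 6: x=-0.036, v=-0.271, θ=-0.028, ω=0.412
apply F[6]=+0.513 → step 7: x=-0.042, v=-0.247, θ=-0.021, ω=0.352
apply F[7]=+0.493 → step 8: x=-0.046, v=-0.226, θ=-0.014, ω=0.301
apply F[8]=+0.477 → step 9: x=-0.051, v=-0.207, θ=-0.009, ω=0.256
apply F[9]=+0.460 → step 10: x=-0.055, v=-0.189, θ=-0.004, ω=0.218
apply F[10]=+0.445 → step 11: x=-0.058, v=-0.173, θ=0.000, ω=0.184
apply F[11]=+0.430 → step 12: x=-0.061, v=-0.159, θ=0.004, ω=0.155
apply F[12]=+0.416 → step 13: x=-0.065, v=-0.146, θ=0.006, ω=0.130
apply F[13]=+0.402 → step 14: x=-0.067, v=-0.134, θ=0.009, ω=0.108
apply F[14]=+0.390 → step 15: x=-0.070, v=-0.123, θ=0.011, ω=0.089
apply F[15]=+0.376 → step 16: x=-0.072, v=-0.113, θ=0.012, ω=0.072
apply F[16]=+0.364 → step 17: x=-0.074, v=-0.103, θ=0.014, ω=0.058
apply F[17]=+0.352 → step 18: x=-0.076, v=-0.095, θ=0.015, ω=0.046
apply F[18]=+0.341 → step 19: x=-0.078, v=-0.087, θ=0.015, ω=0.035
apply F[19]=+0.328 → step 20: x=-0.080, v=-0.079, θ=0.016, ω=0.026
apply F[20]=+0.318 → step 21: x=-0.081, v=-0.072, θ=0.016, ω=0.018
apply F[21]=+0.307 → step 22: x=-0.083, v=-0.066, θ=0.017, ω=0.012
apply F[22]=+0.296 → step 23: x=-0.084, v=-0.060, θ=0.017, ω=0.006
Max |angle| over trajectory = 0.093 rad; bound = 0.053 → exceeded.

Answer: no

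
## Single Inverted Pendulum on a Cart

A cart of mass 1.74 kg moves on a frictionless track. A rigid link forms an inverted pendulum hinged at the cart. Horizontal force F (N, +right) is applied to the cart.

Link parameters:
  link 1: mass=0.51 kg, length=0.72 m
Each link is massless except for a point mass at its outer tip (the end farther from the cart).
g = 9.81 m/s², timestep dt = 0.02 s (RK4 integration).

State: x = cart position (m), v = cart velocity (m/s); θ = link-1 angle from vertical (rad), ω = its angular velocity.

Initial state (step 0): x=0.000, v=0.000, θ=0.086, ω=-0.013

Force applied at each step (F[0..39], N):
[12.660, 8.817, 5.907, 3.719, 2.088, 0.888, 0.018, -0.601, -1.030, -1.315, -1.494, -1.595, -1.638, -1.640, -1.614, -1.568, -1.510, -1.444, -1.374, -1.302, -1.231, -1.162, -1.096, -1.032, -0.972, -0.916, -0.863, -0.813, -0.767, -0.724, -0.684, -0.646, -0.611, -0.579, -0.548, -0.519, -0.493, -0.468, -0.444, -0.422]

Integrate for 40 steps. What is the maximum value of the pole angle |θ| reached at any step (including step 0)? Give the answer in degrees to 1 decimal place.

apply F[0]=+12.660 → step 1: x=0.001, v=0.140, θ=0.084, ω=-0.184
apply F[1]=+8.817 → step 2: x=0.005, v=0.237, θ=0.079, ω=-0.295
apply F[2]=+5.907 → step 3: x=0.011, v=0.300, θ=0.073, ω=-0.362
apply F[3]=+3.719 → step 4: x=0.017, v=0.339, θ=0.065, ω=-0.397
apply F[4]=+2.088 → step 5: x=0.024, v=0.360, θ=0.057, ω=-0.409
apply F[5]=+0.888 → step 6: x=0.031, v=0.367, θ=0.049, ω=-0.405
apply F[6]=+0.018 → step 7: x=0.038, v=0.364, θ=0.041, ω=-0.389
apply F[7]=-0.601 → step 8: x=0.046, v=0.355, θ=0.033, ω=-0.367
apply F[8]=-1.030 → step 9: x=0.053, v=0.342, θ=0.026, ω=-0.340
apply F[9]=-1.315 → step 10: x=0.059, v=0.325, θ=0.020, ω=-0.311
apply F[10]=-1.494 → step 11: x=0.066, v=0.307, θ=0.014, ω=-0.281
apply F[11]=-1.595 → step 12: x=0.072, v=0.288, θ=0.009, ω=-0.252
apply F[12]=-1.638 → step 13: x=0.077, v=0.269, θ=0.004, ω=-0.223
apply F[13]=-1.640 → step 14: x=0.082, v=0.250, θ=-0.000, ω=-0.196
apply F[14]=-1.614 → step 15: x=0.087, v=0.232, θ=-0.004, ω=-0.172
apply F[15]=-1.568 → step 16: x=0.092, v=0.214, θ=-0.007, ω=-0.148
apply F[16]=-1.510 → step 17: x=0.096, v=0.197, θ=-0.010, ω=-0.127
apply F[17]=-1.444 → step 18: x=0.100, v=0.181, θ=-0.012, ω=-0.108
apply F[18]=-1.374 → step 19: x=0.103, v=0.166, θ=-0.014, ω=-0.091
apply F[19]=-1.302 → step 20: x=0.106, v=0.152, θ=-0.016, ω=-0.076
apply F[20]=-1.231 → step 21: x=0.109, v=0.139, θ=-0.017, ω=-0.062
apply F[21]=-1.162 → step 22: x=0.112, v=0.127, θ=-0.018, ω=-0.050
apply F[22]=-1.096 → step 23: x=0.114, v=0.115, θ=-0.019, ω=-0.039
apply F[23]=-1.032 → step 24: x=0.116, v=0.104, θ=-0.020, ω=-0.029
apply F[24]=-0.972 → step 25: x=0.118, v=0.094, θ=-0.021, ω=-0.021
apply F[25]=-0.916 → step 26: x=0.120, v=0.085, θ=-0.021, ω=-0.014
apply F[26]=-0.863 → step 27: x=0.122, v=0.076, θ=-0.021, ω=-0.007
apply F[27]=-0.813 → step 28: x=0.123, v=0.068, θ=-0.021, ω=-0.002
apply F[28]=-0.767 → step 29: x=0.125, v=0.061, θ=-0.021, ω=0.003
apply F[29]=-0.724 → step 30: x=0.126, v=0.054, θ=-0.021, ω=0.007
apply F[30]=-0.684 → step 31: x=0.127, v=0.047, θ=-0.021, ω=0.011
apply F[31]=-0.646 → step 32: x=0.128, v=0.041, θ=-0.021, ω=0.014
apply F[32]=-0.611 → step 33: x=0.128, v=0.035, θ=-0.020, ω=0.016
apply F[33]=-0.579 → step 34: x=0.129, v=0.029, θ=-0.020, ω=0.018
apply F[34]=-0.548 → step 35: x=0.130, v=0.024, θ=-0.020, ω=0.020
apply F[35]=-0.519 → step 36: x=0.130, v=0.019, θ=-0.019, ω=0.021
apply F[36]=-0.493 → step 37: x=0.130, v=0.015, θ=-0.019, ω=0.022
apply F[37]=-0.468 → step 38: x=0.131, v=0.010, θ=-0.018, ω=0.023
apply F[38]=-0.444 → step 39: x=0.131, v=0.006, θ=-0.018, ω=0.024
apply F[39]=-0.422 → step 40: x=0.131, v=0.003, θ=-0.017, ω=0.025
Max |angle| over trajectory = 0.086 rad = 4.9°.

Answer: 4.9°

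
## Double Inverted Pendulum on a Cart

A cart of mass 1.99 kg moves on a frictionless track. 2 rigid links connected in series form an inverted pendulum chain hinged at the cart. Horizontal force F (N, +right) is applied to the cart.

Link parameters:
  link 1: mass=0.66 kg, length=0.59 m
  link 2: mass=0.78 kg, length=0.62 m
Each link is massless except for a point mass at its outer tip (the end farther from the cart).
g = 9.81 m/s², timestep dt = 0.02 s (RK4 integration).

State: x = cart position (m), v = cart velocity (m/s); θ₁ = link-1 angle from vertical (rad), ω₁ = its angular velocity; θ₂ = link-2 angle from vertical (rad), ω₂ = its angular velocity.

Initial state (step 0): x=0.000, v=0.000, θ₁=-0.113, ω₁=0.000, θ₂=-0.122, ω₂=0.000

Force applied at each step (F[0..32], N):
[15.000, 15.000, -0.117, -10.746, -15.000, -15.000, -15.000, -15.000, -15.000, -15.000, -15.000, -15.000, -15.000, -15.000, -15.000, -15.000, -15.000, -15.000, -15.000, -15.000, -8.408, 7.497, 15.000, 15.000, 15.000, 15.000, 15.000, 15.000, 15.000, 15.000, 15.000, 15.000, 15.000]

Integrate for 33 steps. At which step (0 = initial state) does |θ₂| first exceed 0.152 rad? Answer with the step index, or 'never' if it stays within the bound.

Answer: never

Derivation:
apply F[0]=+15.000 → step 1: x=0.002, v=0.165, θ₁=-0.116, ω₁=-0.313, θ₂=-0.122, ω₂=-0.005
apply F[1]=+15.000 → step 2: x=0.007, v=0.331, θ₁=-0.126, ω₁=-0.631, θ₂=-0.122, ω₂=-0.006
apply F[2]=-0.117 → step 3: x=0.013, v=0.348, θ₁=-0.139, ω₁=-0.707, θ₂=-0.122, ω₂=0.000
apply F[3]=-10.746 → step 4: x=0.019, v=0.261, θ₁=-0.152, ω₁=-0.619, θ₂=-0.122, ω₂=0.017
apply F[4]=-15.000 → step 5: x=0.023, v=0.134, θ₁=-0.163, ω₁=-0.474, θ₂=-0.121, ω₂=0.044
apply F[5]=-15.000 → step 6: x=0.025, v=0.009, θ₁=-0.171, ω₁=-0.340, θ₂=-0.120, ω₂=0.078
apply F[6]=-15.000 → step 7: x=0.024, v=-0.115, θ₁=-0.177, ω₁=-0.214, θ₂=-0.118, ω₂=0.119
apply F[7]=-15.000 → step 8: x=0.020, v=-0.239, θ₁=-0.180, ω₁=-0.093, θ₂=-0.115, ω₂=0.166
apply F[8]=-15.000 → step 9: x=0.014, v=-0.362, θ₁=-0.180, ω₁=0.024, θ₂=-0.112, ω₂=0.216
apply F[9]=-15.000 → step 10: x=0.006, v=-0.485, θ₁=-0.179, ω₁=0.140, θ₂=-0.107, ω₂=0.269
apply F[10]=-15.000 → step 11: x=-0.005, v=-0.609, θ₁=-0.175, ω₁=0.257, θ₂=-0.101, ω₂=0.323
apply F[11]=-15.000 → step 12: x=-0.019, v=-0.733, θ₁=-0.169, ω₁=0.377, θ₂=-0.094, ω₂=0.378
apply F[12]=-15.000 → step 13: x=-0.035, v=-0.859, θ₁=-0.160, ω₁=0.502, θ₂=-0.086, ω₂=0.433
apply F[13]=-15.000 → step 14: x=-0.053, v=-0.987, θ₁=-0.148, ω₁=0.635, θ₂=-0.077, ω₂=0.486
apply F[14]=-15.000 → step 15: x=-0.074, v=-1.117, θ₁=-0.134, ω₁=0.777, θ₂=-0.066, ω₂=0.537
apply F[15]=-15.000 → step 16: x=-0.098, v=-1.249, θ₁=-0.117, ω₁=0.933, θ₂=-0.055, ω₂=0.582
apply F[16]=-15.000 → step 17: x=-0.124, v=-1.385, θ₁=-0.097, ω₁=1.103, θ₂=-0.043, ω₂=0.622
apply F[17]=-15.000 → step 18: x=-0.153, v=-1.524, θ₁=-0.073, ω₁=1.292, θ₂=-0.030, ω₂=0.654
apply F[18]=-15.000 → step 19: x=-0.185, v=-1.667, θ₁=-0.045, ω₁=1.502, θ₂=-0.017, ω₂=0.676
apply F[19]=-15.000 → step 20: x=-0.220, v=-1.815, θ₁=-0.013, ω₁=1.735, θ₂=-0.003, ω₂=0.688
apply F[20]=-8.408 → step 21: x=-0.257, v=-1.900, θ₁=0.023, ω₁=1.882, θ₂=0.010, ω₂=0.687
apply F[21]=+7.497 → step 22: x=-0.294, v=-1.829, θ₁=0.060, ω₁=1.784, θ₂=0.024, ω₂=0.673
apply F[22]=+15.000 → step 23: x=-0.329, v=-1.688, θ₁=0.094, ω₁=1.586, θ₂=0.037, ω₂=0.646
apply F[23]=+15.000 → step 24: x=-0.362, v=-1.551, θ₁=0.124, ω₁=1.415, θ₂=0.050, ω₂=0.604
apply F[24]=+15.000 → step 25: x=-0.391, v=-1.419, θ₁=0.150, ω₁=1.269, θ₂=0.061, ω₂=0.551
apply F[25]=+15.000 → step 26: x=-0.419, v=-1.291, θ₁=0.175, ω₁=1.145, θ₂=0.072, ω₂=0.485
apply F[26]=+15.000 → step 27: x=-0.443, v=-1.167, θ₁=0.196, ω₁=1.042, θ₂=0.081, ω₂=0.409
apply F[27]=+15.000 → step 28: x=-0.465, v=-1.046, θ₁=0.216, ω₁=0.958, θ₂=0.088, ω₂=0.324
apply F[28]=+15.000 → step 29: x=-0.485, v=-0.928, θ₁=0.235, ω₁=0.891, θ₂=0.094, ω₂=0.228
apply F[29]=+15.000 → step 30: x=-0.502, v=-0.812, θ₁=0.252, ω₁=0.842, θ₂=0.097, ω₂=0.122
apply F[30]=+15.000 → step 31: x=-0.517, v=-0.700, θ₁=0.269, ω₁=0.808, θ₂=0.098, ω₂=0.006
apply F[31]=+15.000 → step 32: x=-0.530, v=-0.589, θ₁=0.285, ω₁=0.790, θ₂=0.097, ω₂=-0.122
apply F[32]=+15.000 → step 33: x=-0.541, v=-0.481, θ₁=0.300, ω₁=0.787, θ₂=0.093, ω₂=-0.261
max |θ₂| = 0.122 ≤ 0.152 over all 34 states.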